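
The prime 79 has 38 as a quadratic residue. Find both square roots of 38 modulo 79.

14, 65

Since 79 ≡ 3 (mod 4), a square root of 38 is 38^((79+1)/4) = 38^20 mod 79.
Repeated squaring: 38^2≡22, 38^4≡10, 38^8≡21, 38^16≡46 (mod 79).
38^20 = 38^(16+4) ≡ 65 (mod 79).
Check: 65² = 4225 ≡ 38 (mod 79). The two roots are 14 and 65.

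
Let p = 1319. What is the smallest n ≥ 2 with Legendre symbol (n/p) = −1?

13

(2/1319) = +1, so 2 is a residue.
(3/1319) = +1, so 3 is a residue.
(4/1319) = +1, so 4 is a residue.
(5/1319) = +1, so 5 is a residue.
(6/1319) = +1, so 6 is a residue.
(7/1319) = +1, so 7 is a residue.
(8/1319) = +1, so 8 is a residue.
(9/1319) = +1, so 9 is a residue.
(10/1319) = +1, so 10 is a residue.
(11/1319) = +1, so 11 is a residue.
(12/1319) = +1, so 12 is a residue.
(13/1319) = −1, so 13 is the smallest positive non-residue mod 1319.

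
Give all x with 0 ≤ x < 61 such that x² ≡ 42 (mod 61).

15, 46

61 ≡ 1 (mod 4), so we find a root by search.
Trying successive values, 15² = 225 ≡ 42 (mod 61). The other root is 61 − 15 = 46.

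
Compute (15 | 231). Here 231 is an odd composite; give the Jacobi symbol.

Reciprocity: 15 ≡ 3 and 231 ≡ 3 (mod 4), so (15/231) = −(231/15).
Reduce top mod 15: now compute (6/15).
Pull out 2: since 15 ≡ 7 (mod 8), (2/15) = +1.
Reciprocity: 3 ≡ 3 and 15 ≡ 3 (mod 4), so (3/15) = −(15/3).
Reduce top mod 3: now compute (0/3).
Top reduces to 0: gcd > 1, so the symbol is 0.

0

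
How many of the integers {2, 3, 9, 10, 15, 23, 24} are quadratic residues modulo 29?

3

(2/29) = -1 → non-residue.
(3/29) = -1 → non-residue.
(9/29) = +1 → QR.
(10/29) = -1 → non-residue.
(15/29) = -1 → non-residue.
(23/29) = +1 → QR.
(24/29) = +1 → QR.
Total quadratic residues among the 7: 3.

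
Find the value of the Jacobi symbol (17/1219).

Reciprocity: 17 ≡ 1 and 1219 ≡ 3 (mod 4), so (17/1219) = +(1219/17).
Reduce top mod 17: now compute (12/17).
Pull out 2^2: since 17 ≡ 1 (mod 8), (2/17) = +1, so (2/17)^2 = +1.
Reciprocity: 3 ≡ 3 and 17 ≡ 1 (mod 4), so (3/17) = +(17/3).
Reduce top mod 3: now compute (2/3).
Pull out 2: since 3 ≡ 3 (mod 8), (2/3) = -1.
Reached (1/3) = 1. Collecting the sign flips along the way, the symbol is -1.

-1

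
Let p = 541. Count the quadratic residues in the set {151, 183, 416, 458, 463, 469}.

3

(151/541) = +1 → QR.
(183/541) = -1 → non-residue.
(416/541) = +1 → QR.
(458/541) = -1 → non-residue.
(463/541) = +1 → QR.
(469/541) = -1 → non-residue.
Total quadratic residues among the 6: 3.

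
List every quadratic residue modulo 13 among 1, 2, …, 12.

1,3,4,9,10,12

Square k = 1,…,6 (k and 13−k give the same square):
1²=1, 2²=4, 3²=9, 4²≡3, 5²≡12, 6²≡10 (mod 13).
So the quadratic residues mod 13 are {1, 3, 4, 9, 10, 12}.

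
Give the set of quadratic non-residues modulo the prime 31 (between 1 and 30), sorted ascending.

Square k = 1,…,15 (k and 31−k give the same square):
1²=1, 2²=4, 3²=9, 4²=16, 5²=25, 6²≡5, 7²≡18, 8²≡2, 9²≡19, 10²≡7, 11²≡28, 12²≡20, 13²≡14, 14²≡10, 15²≡8 (mod 31).
The residues are {1, 2, 4, 5, 7, 8, 9, 10, 14, 16, 18, 19, 20, 25, 28}; the non-residues are the remaining 15 nonzero classes.

3, 6, 11, 12, 13, 15, 17, 21, 22, 23, 24, 26, 27, 29, 30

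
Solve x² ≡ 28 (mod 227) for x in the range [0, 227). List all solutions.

Since 227 ≡ 3 (mod 4), a square root of 28 is 28^((227+1)/4) = 28^57 mod 227.
Repeated squaring: 28^2≡103, 28^4≡167, 28^8≡195, 28^16≡116, 28^32≡63 (mod 227).
28^57 = 28^(32+16+8+1) ≡ 74 (mod 227).
Check: 74² = 5476 ≡ 28 (mod 227). The two roots are 74 and 153.

74, 153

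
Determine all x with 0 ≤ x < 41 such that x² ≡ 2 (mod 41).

17, 24

41 ≡ 1 (mod 4), so we find a root by search.
Trying successive values, 17² = 289 ≡ 2 (mod 41). The other root is 41 − 17 = 24.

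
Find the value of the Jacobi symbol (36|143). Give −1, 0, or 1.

Pull out 2^2: since 143 ≡ 7 (mod 8), (2/143) = +1, so (2/143)^2 = +1.
Reciprocity: 9 ≡ 1 and 143 ≡ 3 (mod 4), so (9/143) = +(143/9).
Reduce top mod 9: now compute (8/9).
Pull out 2^3: since 9 ≡ 1 (mod 8), (2/9) = +1, so (2/9)^3 = +1.
Reached (1/9) = 1. Collecting the sign flips along the way, the symbol is +1.

1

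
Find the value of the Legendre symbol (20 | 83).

Pull out 2^2: since 83 ≡ 3 (mod 8), (2/83) = -1, so (2/83)^2 = +1.
Reciprocity: 5 ≡ 1 and 83 ≡ 3 (mod 4), so (5/83) = +(83/5).
Reduce top mod 5: now compute (3/5).
Reciprocity: 3 ≡ 3 and 5 ≡ 1 (mod 4), so (3/5) = +(5/3).
Reduce top mod 3: now compute (2/3).
Pull out 2: since 3 ≡ 3 (mod 8), (2/3) = -1.
Reached (1/3) = 1. Collecting the sign flips along the way, the symbol is -1.

-1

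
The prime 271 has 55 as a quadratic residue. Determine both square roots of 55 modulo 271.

Since 271 ≡ 3 (mod 4), a square root of 55 is 55^((271+1)/4) = 55^68 mod 271.
Repeated squaring: 55^2≡44, 55^4≡39, 55^8≡166, 55^16≡185, 55^32≡79, 55^64≡8 (mod 271).
55^68 = 55^(64+4) ≡ 41 (mod 271).
Check: 41² = 1681 ≡ 55 (mod 271). The two roots are 41 and 230.

41, 230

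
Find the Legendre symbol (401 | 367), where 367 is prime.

-1

Euler's criterion: (401/367) ≡ 34^183 (mod 367).
34^2 ≡ 55 (mod 367)
34^4 ≡ 89 (mod 367)
34^8 ≡ 214 (mod 367)
34^16 ≡ 288 (mod 367)
34^32 ≡ 2 (mod 367)
34^64 ≡ 4 (mod 367)
34^128 ≡ 16 (mod 367)
34^183 = 34^(128+32+16+4+2+1) ≡ 366 (mod 367).
Result is 366 ≡ −1, so (401/367) = −1.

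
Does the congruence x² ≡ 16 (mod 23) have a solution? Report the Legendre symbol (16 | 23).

Pull out 2^4: since 23 ≡ 7 (mod 8), (2/23) = +1, so (2/23)^4 = +1.
Reached (1/23) = 1. Collecting the sign flips along the way, the symbol is +1.

1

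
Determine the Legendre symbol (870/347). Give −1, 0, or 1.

Euler's criterion: (870/347) ≡ 176^173 (mod 347).
176^2 ≡ 93 (mod 347)
176^4 ≡ 321 (mod 347)
176^8 ≡ 329 (mod 347)
176^16 ≡ 324 (mod 347)
176^32 ≡ 182 (mod 347)
176^64 ≡ 159 (mod 347)
176^128 ≡ 297 (mod 347)
176^173 = 176^(128+32+8+4+1) ≡ 1 (mod 347).
Result is 1, so (870/347) = 1.

1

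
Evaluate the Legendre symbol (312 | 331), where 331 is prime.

Pull out 2^3: since 331 ≡ 3 (mod 8), (2/331) = -1, so (2/331)^3 = -1.
Reciprocity: 39 ≡ 3 and 331 ≡ 3 (mod 4), so (39/331) = −(331/39).
Reduce top mod 39: now compute (19/39).
Reciprocity: 19 ≡ 3 and 39 ≡ 3 (mod 4), so (19/39) = −(39/19).
Reduce top mod 19: now compute (1/19).
Reached (1/19) = 1. Collecting the sign flips along the way, the symbol is -1.

-1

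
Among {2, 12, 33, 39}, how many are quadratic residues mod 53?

(2/53) = -1 → non-residue.
(12/53) = -1 → non-residue.
(33/53) = -1 → non-residue.
(39/53) = -1 → non-residue.
Total quadratic residues among the 4: 0.

0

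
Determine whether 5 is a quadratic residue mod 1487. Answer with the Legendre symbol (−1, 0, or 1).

Reciprocity: 5 ≡ 1 and 1487 ≡ 3 (mod 4), so (5/1487) = +(1487/5).
Reduce top mod 5: now compute (2/5).
Pull out 2: since 5 ≡ 5 (mod 8), (2/5) = -1.
Reached (1/5) = 1. Collecting the sign flips along the way, the symbol is -1.

-1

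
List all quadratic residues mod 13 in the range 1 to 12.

1,3,4,9,10,12

Square k = 1,…,6 (k and 13−k give the same square):
1²=1, 2²=4, 3²=9, 4²≡3, 5²≡12, 6²≡10 (mod 13).
So the quadratic residues mod 13 are {1, 3, 4, 9, 10, 12}.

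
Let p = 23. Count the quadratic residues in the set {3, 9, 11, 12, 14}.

(3/23) = +1 → QR.
(9/23) = +1 → QR.
(11/23) = -1 → non-residue.
(12/23) = +1 → QR.
(14/23) = -1 → non-residue.
Total quadratic residues among the 5: 3.

3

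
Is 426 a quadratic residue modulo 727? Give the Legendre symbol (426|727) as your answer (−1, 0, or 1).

-1

Pull out 2: since 727 ≡ 7 (mod 8), (2/727) = +1.
Reciprocity: 213 ≡ 1 and 727 ≡ 3 (mod 4), so (213/727) = +(727/213).
Reduce top mod 213: now compute (88/213).
Pull out 2^3: since 213 ≡ 5 (mod 8), (2/213) = -1, so (2/213)^3 = -1.
Reciprocity: 11 ≡ 3 and 213 ≡ 1 (mod 4), so (11/213) = +(213/11).
Reduce top mod 11: now compute (4/11).
Pull out 2^2: since 11 ≡ 3 (mod 8), (2/11) = -1, so (2/11)^2 = +1.
Reached (1/11) = 1. Collecting the sign flips along the way, the symbol is -1.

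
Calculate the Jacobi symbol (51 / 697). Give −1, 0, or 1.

0

Reciprocity: 51 ≡ 3 and 697 ≡ 1 (mod 4), so (51/697) = +(697/51).
Reduce top mod 51: now compute (34/51).
Pull out 2: since 51 ≡ 3 (mod 8), (2/51) = -1.
Reciprocity: 17 ≡ 1 and 51 ≡ 3 (mod 4), so (17/51) = +(51/17).
Reduce top mod 17: now compute (0/17).
Top reduces to 0: gcd > 1, so the symbol is 0.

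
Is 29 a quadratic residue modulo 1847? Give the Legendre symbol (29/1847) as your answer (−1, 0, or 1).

1

Reciprocity: 29 ≡ 1 and 1847 ≡ 3 (mod 4), so (29/1847) = +(1847/29).
Reduce top mod 29: now compute (20/29).
Pull out 2^2: since 29 ≡ 5 (mod 8), (2/29) = -1, so (2/29)^2 = +1.
Reciprocity: 5 ≡ 1 and 29 ≡ 1 (mod 4), so (5/29) = +(29/5).
Reduce top mod 5: now compute (4/5).
Pull out 2^2: since 5 ≡ 5 (mod 8), (2/5) = -1, so (2/5)^2 = +1.
Reached (1/5) = 1. Collecting the sign flips along the way, the symbol is +1.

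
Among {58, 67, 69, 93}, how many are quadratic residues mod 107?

1

(58/107) = -1 → non-residue.
(67/107) = -1 → non-residue.
(69/107) = +1 → QR.
(93/107) = -1 → non-residue.
Total quadratic residues among the 4: 1.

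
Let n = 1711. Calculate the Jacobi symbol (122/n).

1

Pull out 2: since 1711 ≡ 7 (mod 8), (2/1711) = +1.
Reciprocity: 61 ≡ 1 and 1711 ≡ 3 (mod 4), so (61/1711) = +(1711/61).
Reduce top mod 61: now compute (3/61).
Reciprocity: 3 ≡ 3 and 61 ≡ 1 (mod 4), so (3/61) = +(61/3).
Reduce top mod 3: now compute (1/3).
Reached (1/3) = 1. Collecting the sign flips along the way, the symbol is +1.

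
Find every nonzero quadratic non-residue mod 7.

Square k = 1,…,3 (k and 7−k give the same square):
1²=1, 2²=4, 3²≡2 (mod 7).
The residues are {1, 2, 4}; the non-residues are the remaining 3 nonzero classes.

3 5 6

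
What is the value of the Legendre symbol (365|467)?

1

Euler's criterion: (365/467) ≡ 365^233 (mod 467).
365^2 ≡ 130 (mod 467)
365^4 ≡ 88 (mod 467)
365^8 ≡ 272 (mod 467)
365^16 ≡ 198 (mod 467)
365^32 ≡ 443 (mod 467)
365^64 ≡ 109 (mod 467)
365^128 ≡ 206 (mod 467)
365^233 = 365^(128+64+32+8+1) ≡ 1 (mod 467).
Result is 1, so (365/467) = 1.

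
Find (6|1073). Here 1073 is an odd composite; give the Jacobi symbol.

-1

Pull out 2: since 1073 ≡ 1 (mod 8), (2/1073) = +1.
Reciprocity: 3 ≡ 3 and 1073 ≡ 1 (mod 4), so (3/1073) = +(1073/3).
Reduce top mod 3: now compute (2/3).
Pull out 2: since 3 ≡ 3 (mod 8), (2/3) = -1.
Reached (1/3) = 1. Collecting the sign flips along the way, the symbol is -1.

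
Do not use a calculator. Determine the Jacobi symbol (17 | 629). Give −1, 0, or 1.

0

Reciprocity: 17 ≡ 1 and 629 ≡ 1 (mod 4), so (17/629) = +(629/17).
Reduce top mod 17: now compute (0/17).
Top reduces to 0: gcd > 1, so the symbol is 0.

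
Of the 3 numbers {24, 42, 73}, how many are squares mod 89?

2

(24/89) = -1 → non-residue.
(42/89) = +1 → QR.
(73/89) = +1 → QR.
Total quadratic residues among the 3: 2.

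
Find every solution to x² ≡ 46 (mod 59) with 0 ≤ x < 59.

Since 59 ≡ 3 (mod 4), a square root of 46 is 46^((59+1)/4) = 46^15 mod 59.
Repeated squaring: 46^2≡51, 46^4≡5, 46^8≡25 (mod 59).
46^15 = 46^(8+4+2+1) ≡ 20 (mod 59).
Check: 20² = 400 ≡ 46 (mod 59). The two roots are 20 and 39.

20, 39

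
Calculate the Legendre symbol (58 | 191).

Euler's criterion: (58/191) ≡ 58^95 (mod 191).
58^2 ≡ 117 (mod 191)
58^4 ≡ 128 (mod 191)
58^8 ≡ 149 (mod 191)
58^16 ≡ 45 (mod 191)
58^32 ≡ 115 (mod 191)
58^64 ≡ 46 (mod 191)
58^95 = 58^(64+16+8+4+2+1) ≡ 190 (mod 191).
Result is 190 ≡ −1, so (58/191) = −1.

-1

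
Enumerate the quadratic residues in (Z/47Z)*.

Square k = 1,…,23 (k and 47−k give the same square):
1²=1, 2²=4, 3²=9, 4²=16, 5²=25, 6²=36, 7²≡2, 8²≡17, 9²≡34, 10²≡6, 11²≡27, 12²≡3, 13²≡28, 14²≡8, 15²≡37, 16²≡21, 17²≡7, 18²≡42, 19²≡32, 20²≡24, 21²≡18, 22²≡14, 23²≡12 (mod 47).
So the quadratic residues mod 47 are {1, 2, 3, 4, 6, 7, 8, 9, 12, 14, 16, 17, 18, 21, 24, 25, 27, 28, 32, 34, 36, 37, 42}.

1,2,3,4,6,7,8,9,12,14,16,17,18,21,24,25,27,28,32,34,36,37,42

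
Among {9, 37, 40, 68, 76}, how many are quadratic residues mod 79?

3

(9/79) = +1 → QR.
(37/79) = -1 → non-residue.
(40/79) = +1 → QR.
(68/79) = -1 → non-residue.
(76/79) = +1 → QR.
Total quadratic residues among the 5: 3.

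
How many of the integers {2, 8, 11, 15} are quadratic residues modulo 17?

(2/17) = +1 → QR.
(8/17) = +1 → QR.
(11/17) = -1 → non-residue.
(15/17) = +1 → QR.
Total quadratic residues among the 4: 3.

3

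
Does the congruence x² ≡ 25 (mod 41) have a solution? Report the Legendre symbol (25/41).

Reciprocity: 25 ≡ 1 and 41 ≡ 1 (mod 4), so (25/41) = +(41/25).
Reduce top mod 25: now compute (16/25).
Pull out 2^4: since 25 ≡ 1 (mod 8), (2/25) = +1, so (2/25)^4 = +1.
Reached (1/25) = 1. Collecting the sign flips along the way, the symbol is +1.

1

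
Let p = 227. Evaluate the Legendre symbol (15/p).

-1

Euler's criterion: (15/227) ≡ 15^113 (mod 227).
15^2 ≡ 225 (mod 227)
15^4 ≡ 4 (mod 227)
15^8 ≡ 16 (mod 227)
15^16 ≡ 29 (mod 227)
15^32 ≡ 160 (mod 227)
15^64 ≡ 176 (mod 227)
15^113 = 15^(64+32+16+1) ≡ 226 (mod 227).
Result is 226 ≡ −1, so (15/227) = −1.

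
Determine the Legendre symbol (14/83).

Pull out 2: since 83 ≡ 3 (mod 8), (2/83) = -1.
Reciprocity: 7 ≡ 3 and 83 ≡ 3 (mod 4), so (7/83) = −(83/7).
Reduce top mod 7: now compute (6/7).
Pull out 2: since 7 ≡ 7 (mod 8), (2/7) = +1.
Reciprocity: 3 ≡ 3 and 7 ≡ 3 (mod 4), so (3/7) = −(7/3).
Reduce top mod 3: now compute (1/3).
Reached (1/3) = 1. Collecting the sign flips along the way, the symbol is -1.

-1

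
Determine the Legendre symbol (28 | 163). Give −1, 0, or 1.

-1

Pull out 2^2: since 163 ≡ 3 (mod 8), (2/163) = -1, so (2/163)^2 = +1.
Reciprocity: 7 ≡ 3 and 163 ≡ 3 (mod 4), so (7/163) = −(163/7).
Reduce top mod 7: now compute (2/7).
Pull out 2: since 7 ≡ 7 (mod 8), (2/7) = +1.
Reached (1/7) = 1. Collecting the sign flips along the way, the symbol is -1.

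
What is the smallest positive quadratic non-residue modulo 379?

(2/379) = −1, so 2 is the smallest positive non-residue mod 379.

2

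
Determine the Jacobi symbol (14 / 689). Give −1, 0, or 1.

-1

Pull out 2: since 689 ≡ 1 (mod 8), (2/689) = +1.
Reciprocity: 7 ≡ 3 and 689 ≡ 1 (mod 4), so (7/689) = +(689/7).
Reduce top mod 7: now compute (3/7).
Reciprocity: 3 ≡ 3 and 7 ≡ 3 (mod 4), so (3/7) = −(7/3).
Reduce top mod 3: now compute (1/3).
Reached (1/3) = 1. Collecting the sign flips along the way, the symbol is -1.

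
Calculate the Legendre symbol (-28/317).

1

First reduce: -28 ≡ 289 (mod 317).
Reciprocity: 289 ≡ 1 and 317 ≡ 1 (mod 4), so (289/317) = +(317/289).
Reduce top mod 289: now compute (28/289).
Pull out 2^2: since 289 ≡ 1 (mod 8), (2/289) = +1, so (2/289)^2 = +1.
Reciprocity: 7 ≡ 3 and 289 ≡ 1 (mod 4), so (7/289) = +(289/7).
Reduce top mod 7: now compute (2/7).
Pull out 2: since 7 ≡ 7 (mod 8), (2/7) = +1.
Reached (1/7) = 1. Collecting the sign flips along the way, the symbol is +1.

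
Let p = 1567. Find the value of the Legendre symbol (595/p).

Reciprocity: 595 ≡ 3 and 1567 ≡ 3 (mod 4), so (595/1567) = −(1567/595).
Reduce top mod 595: now compute (377/595).
Reciprocity: 377 ≡ 1 and 595 ≡ 3 (mod 4), so (377/595) = +(595/377).
Reduce top mod 377: now compute (218/377).
Pull out 2: since 377 ≡ 1 (mod 8), (2/377) = +1.
Reciprocity: 109 ≡ 1 and 377 ≡ 1 (mod 4), so (109/377) = +(377/109).
Reduce top mod 109: now compute (50/109).
Pull out 2: since 109 ≡ 5 (mod 8), (2/109) = -1.
Reciprocity: 25 ≡ 1 and 109 ≡ 1 (mod 4), so (25/109) = +(109/25).
Reduce top mod 25: now compute (9/25).
Reciprocity: 9 ≡ 1 and 25 ≡ 1 (mod 4), so (9/25) = +(25/9).
Reduce top mod 9: now compute (7/9).
Reciprocity: 7 ≡ 3 and 9 ≡ 1 (mod 4), so (7/9) = +(9/7).
Reduce top mod 7: now compute (2/7).
Pull out 2: since 7 ≡ 7 (mod 8), (2/7) = +1.
Reached (1/7) = 1. Collecting the sign flips along the way, the symbol is +1.

1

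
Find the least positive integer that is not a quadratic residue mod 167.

5

(2/167) = +1, so 2 is a residue.
(3/167) = +1, so 3 is a residue.
(4/167) = +1, so 4 is a residue.
(5/167) = −1, so 5 is the smallest positive non-residue mod 167.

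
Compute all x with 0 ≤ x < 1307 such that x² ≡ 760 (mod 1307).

308, 999

Since 1307 ≡ 3 (mod 4), a square root of 760 is 760^((1307+1)/4) = 760^327 mod 1307.
Repeated squaring: 760^2≡1213, 760^4≡994, 760^8≡1251, 760^16≡522, 760^32≡628, 760^64≡977, 760^128≡419, 760^256≡423 (mod 1307).
760^327 = 760^(256+64+4+2+1) ≡ 999 (mod 1307).
Check: 999² = 998001 ≡ 760 (mod 1307). The two roots are 308 and 999.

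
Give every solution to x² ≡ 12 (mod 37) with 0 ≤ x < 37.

37 ≡ 1 (mod 4), so we find a root by search.
Trying successive values, 7² = 49 ≡ 12 (mod 37). The other root is 37 − 7 = 30.

7, 30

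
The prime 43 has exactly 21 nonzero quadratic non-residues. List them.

2, 3, 5, 7, 8, 12, 18, 19, 20, 22, 26, 27, 28, 29, 30, 32, 33, 34, 37, 39, 42

Square k = 1,…,21 (k and 43−k give the same square):
1²=1, 2²=4, 3²=9, 4²=16, 5²=25, 6²=36, 7²≡6, 8²≡21, 9²≡38, 10²≡14, 11²≡35, 12²≡15, 13²≡40, 14²≡24, 15²≡10, 16²≡41, 17²≡31, 18²≡23, 19²≡17, 20²≡13, 21²≡11 (mod 43).
The residues are {1, 4, 6, 9, 10, 11, 13, 14, 15, 16, 17, 21, 23, 24, 25, 31, 35, 36, 38, 40, 41}; the non-residues are the remaining 21 nonzero classes.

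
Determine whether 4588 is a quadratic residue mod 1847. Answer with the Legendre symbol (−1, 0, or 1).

-1

First reduce: 4588 ≡ 894 (mod 1847).
Pull out 2: since 1847 ≡ 7 (mod 8), (2/1847) = +1.
Reciprocity: 447 ≡ 3 and 1847 ≡ 3 (mod 4), so (447/1847) = −(1847/447).
Reduce top mod 447: now compute (59/447).
Reciprocity: 59 ≡ 3 and 447 ≡ 3 (mod 4), so (59/447) = −(447/59).
Reduce top mod 59: now compute (34/59).
Pull out 2: since 59 ≡ 3 (mod 8), (2/59) = -1.
Reciprocity: 17 ≡ 1 and 59 ≡ 3 (mod 4), so (17/59) = +(59/17).
Reduce top mod 17: now compute (8/17).
Pull out 2^3: since 17 ≡ 1 (mod 8), (2/17) = +1, so (2/17)^3 = +1.
Reached (1/17) = 1. Collecting the sign flips along the way, the symbol is -1.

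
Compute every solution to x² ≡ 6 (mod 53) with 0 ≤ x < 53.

18, 35

53 ≡ 1 (mod 4), so we find a root by search.
Trying successive values, 18² = 324 ≡ 6 (mod 53). The other root is 53 − 18 = 35.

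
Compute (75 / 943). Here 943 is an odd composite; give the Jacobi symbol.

Reciprocity: 75 ≡ 3 and 943 ≡ 3 (mod 4), so (75/943) = −(943/75).
Reduce top mod 75: now compute (43/75).
Reciprocity: 43 ≡ 3 and 75 ≡ 3 (mod 4), so (43/75) = −(75/43).
Reduce top mod 43: now compute (32/43).
Pull out 2^5: since 43 ≡ 3 (mod 8), (2/43) = -1, so (2/43)^5 = -1.
Reached (1/43) = 1. Collecting the sign flips along the way, the symbol is -1.

-1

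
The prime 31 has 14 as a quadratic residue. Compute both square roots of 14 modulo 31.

13, 18

Since 31 ≡ 3 (mod 4), a square root of 14 is 14^((31+1)/4) = 14^8 mod 31.
Repeated squaring: 14^2≡10, 14^4≡7, 14^8≡18 (mod 31).
14^8 = 14^(8) ≡ 18 (mod 31).
Check: 18² = 324 ≡ 14 (mod 31). The two roots are 13 and 18.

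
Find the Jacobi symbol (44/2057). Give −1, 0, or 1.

0

Pull out 2^2: since 2057 ≡ 1 (mod 8), (2/2057) = +1, so (2/2057)^2 = +1.
Reciprocity: 11 ≡ 3 and 2057 ≡ 1 (mod 4), so (11/2057) = +(2057/11).
Reduce top mod 11: now compute (0/11).
Top reduces to 0: gcd > 1, so the symbol is 0.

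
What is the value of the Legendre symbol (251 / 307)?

Euler's criterion: (251/307) ≡ 251^153 (mod 307).
251^2 ≡ 66 (mod 307)
251^4 ≡ 58 (mod 307)
251^8 ≡ 294 (mod 307)
251^16 ≡ 169 (mod 307)
251^32 ≡ 10 (mod 307)
251^64 ≡ 100 (mod 307)
251^128 ≡ 176 (mod 307)
251^153 = 251^(128+16+8+1) ≡ 1 (mod 307).
Result is 1, so (251/307) = 1.

1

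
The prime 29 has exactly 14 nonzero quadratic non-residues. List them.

2, 3, 8, 10, 11, 12, 14, 15, 17, 18, 19, 21, 26, 27

Square k = 1,…,14 (k and 29−k give the same square):
1²=1, 2²=4, 3²=9, 4²=16, 5²=25, 6²≡7, 7²≡20, 8²≡6, 9²≡23, 10²≡13, 11²≡5, 12²≡28, 13²≡24, 14²≡22 (mod 29).
The residues are {1, 4, 5, 6, 7, 9, 13, 16, 20, 22, 23, 24, 25, 28}; the non-residues are the remaining 14 nonzero classes.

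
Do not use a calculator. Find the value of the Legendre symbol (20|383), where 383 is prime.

Pull out 2^2: since 383 ≡ 7 (mod 8), (2/383) = +1, so (2/383)^2 = +1.
Reciprocity: 5 ≡ 1 and 383 ≡ 3 (mod 4), so (5/383) = +(383/5).
Reduce top mod 5: now compute (3/5).
Reciprocity: 3 ≡ 3 and 5 ≡ 1 (mod 4), so (3/5) = +(5/3).
Reduce top mod 3: now compute (2/3).
Pull out 2: since 3 ≡ 3 (mod 8), (2/3) = -1.
Reached (1/3) = 1. Collecting the sign flips along the way, the symbol is -1.

-1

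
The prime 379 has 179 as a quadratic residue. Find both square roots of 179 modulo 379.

Since 379 ≡ 3 (mod 4), a square root of 179 is 179^((379+1)/4) = 179^95 mod 379.
Repeated squaring: 179^2≡205, 179^4≡335, 179^8≡41, 179^16≡165, 179^32≡316, 179^64≡179 (mod 379).
179^95 = 179^(64+16+8+4+2+1) ≡ 316 (mod 379).
Check: 316² = 99856 ≡ 179 (mod 379). The two roots are 63 and 316.

63, 316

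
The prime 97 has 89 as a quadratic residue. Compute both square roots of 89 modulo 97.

34, 63

97 ≡ 1 (mod 4), so we find a root by search.
Trying successive values, 34² = 1156 ≡ 89 (mod 97). The other root is 97 − 34 = 63.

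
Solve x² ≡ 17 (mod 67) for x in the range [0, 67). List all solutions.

33, 34

Since 67 ≡ 3 (mod 4), a square root of 17 is 17^((67+1)/4) = 17^17 mod 67.
Repeated squaring: 17^2≡21, 17^4≡39, 17^8≡47, 17^16≡65 (mod 67).
17^17 = 17^(16+1) ≡ 33 (mod 67).
Check: 33² = 1089 ≡ 17 (mod 67). The two roots are 33 and 34.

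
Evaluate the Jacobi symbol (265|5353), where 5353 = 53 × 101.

0

Reciprocity: 265 ≡ 1 and 5353 ≡ 1 (mod 4), so (265/5353) = +(5353/265).
Reduce top mod 265: now compute (53/265).
Reciprocity: 53 ≡ 1 and 265 ≡ 1 (mod 4), so (53/265) = +(265/53).
Reduce top mod 53: now compute (0/53).
Top reduces to 0: gcd > 1, so the symbol is 0.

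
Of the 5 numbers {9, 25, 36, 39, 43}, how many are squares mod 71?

(9/71) = +1 → QR.
(25/71) = +1 → QR.
(36/71) = +1 → QR.
(39/71) = -1 → non-residue.
(43/71) = +1 → QR.
Total quadratic residues among the 5: 4.

4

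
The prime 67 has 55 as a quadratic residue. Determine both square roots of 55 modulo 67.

Since 67 ≡ 3 (mod 4), a square root of 55 is 55^((67+1)/4) = 55^17 mod 67.
Repeated squaring: 55^2≡10, 55^4≡33, 55^8≡17, 55^16≡21 (mod 67).
55^17 = 55^(16+1) ≡ 16 (mod 67).
Check: 16² = 256 ≡ 55 (mod 67). The two roots are 16 and 51.

16, 51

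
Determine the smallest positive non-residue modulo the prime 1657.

(2/1657) = +1, so 2 is a residue.
(3/1657) = +1, so 3 is a residue.
(4/1657) = +1, so 4 is a residue.
(5/1657) = −1, so 5 is the smallest positive non-residue mod 1657.

5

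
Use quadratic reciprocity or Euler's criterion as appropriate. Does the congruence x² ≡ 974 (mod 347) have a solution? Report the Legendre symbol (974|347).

-1

First reduce: 974 ≡ 280 (mod 347).
Pull out 2^3: since 347 ≡ 3 (mod 8), (2/347) = -1, so (2/347)^3 = -1.
Reciprocity: 35 ≡ 3 and 347 ≡ 3 (mod 4), so (35/347) = −(347/35).
Reduce top mod 35: now compute (32/35).
Pull out 2^5: since 35 ≡ 3 (mod 8), (2/35) = -1, so (2/35)^5 = -1.
Reached (1/35) = 1. Collecting the sign flips along the way, the symbol is -1.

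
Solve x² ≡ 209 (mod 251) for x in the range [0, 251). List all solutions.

Since 251 ≡ 3 (mod 4), a square root of 209 is 209^((251+1)/4) = 209^63 mod 251.
Repeated squaring: 209^2≡7, 209^4≡49, 209^8≡142, 209^16≡84, 209^32≡28 (mod 251).
209^63 = 209^(32+16+8+4+2+1) ≡ 65 (mod 251).
Check: 65² = 4225 ≡ 209 (mod 251). The two roots are 65 and 186.

65, 186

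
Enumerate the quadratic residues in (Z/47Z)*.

1, 2, 3, 4, 6, 7, 8, 9, 12, 14, 16, 17, 18, 21, 24, 25, 27, 28, 32, 34, 36, 37, 42

Square k = 1,…,23 (k and 47−k give the same square):
1²=1, 2²=4, 3²=9, 4²=16, 5²=25, 6²=36, 7²≡2, 8²≡17, 9²≡34, 10²≡6, 11²≡27, 12²≡3, 13²≡28, 14²≡8, 15²≡37, 16²≡21, 17²≡7, 18²≡42, 19²≡32, 20²≡24, 21²≡18, 22²≡14, 23²≡12 (mod 47).
So the quadratic residues mod 47 are {1, 2, 3, 4, 6, 7, 8, 9, 12, 14, 16, 17, 18, 21, 24, 25, 27, 28, 32, 34, 36, 37, 42}.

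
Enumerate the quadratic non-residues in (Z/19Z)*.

2,3,8,10,12,13,14,15,18

Square k = 1,…,9 (k and 19−k give the same square):
1²=1, 2²=4, 3²=9, 4²=16, 5²≡6, 6²≡17, 7²≡11, 8²≡7, 9²≡5 (mod 19).
The residues are {1, 4, 5, 6, 7, 9, 11, 16, 17}; the non-residues are the remaining 9 nonzero classes.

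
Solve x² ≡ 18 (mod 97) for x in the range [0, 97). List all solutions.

97 ≡ 1 (mod 4), so we find a root by search.
Trying successive values, 42² = 1764 ≡ 18 (mod 97). The other root is 97 − 42 = 55.

42, 55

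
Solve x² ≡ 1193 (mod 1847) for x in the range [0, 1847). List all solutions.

Since 1847 ≡ 3 (mod 4), a square root of 1193 is 1193^((1847+1)/4) = 1193^462 mod 1847.
Repeated squaring: 1193^2≡1059, 1193^4≡352, 1193^8≡155, 1193^16≡14, 1193^32≡196, 1193^64≡1476, 1193^128≡963, 1193^256≡175 (mod 1847).
1193^462 = 1193^(256+128+64+8+4+2) ≡ 234 (mod 1847).
Check: 234² = 54756 ≡ 1193 (mod 1847). The two roots are 234 and 1613.

234, 1613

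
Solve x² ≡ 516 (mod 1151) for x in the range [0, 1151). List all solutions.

Since 1151 ≡ 3 (mod 4), a square root of 516 is 516^((1151+1)/4) = 516^288 mod 1151.
Repeated squaring: 516^2≡375, 516^4≡203, 516^8≡924, 516^16≡885, 516^32≡545, 516^64≡67, 516^128≡1036, 516^256≡564 (mod 1151).
516^288 = 516^(256+32) ≡ 63 (mod 1151).
Check: 63² = 3969 ≡ 516 (mod 1151). The two roots are 63 and 1088.

63, 1088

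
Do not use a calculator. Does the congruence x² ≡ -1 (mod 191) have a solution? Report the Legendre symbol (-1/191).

Euler's criterion: (-1/191) ≡ 190^95 (mod 191).
190^2 ≡ 1 (mod 191)
190^4 ≡ 1 (mod 191)
190^8 ≡ 1 (mod 191)
190^16 ≡ 1 (mod 191)
190^32 ≡ 1 (mod 191)
190^64 ≡ 1 (mod 191)
190^95 = 190^(64+16+8+4+2+1) ≡ 190 (mod 191).
Result is 190 ≡ −1, so (-1/191) = −1.

-1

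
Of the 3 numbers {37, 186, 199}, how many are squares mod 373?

(37/373) = +1 → QR.
(186/373) = -1 → non-residue.
(199/373) = -1 → non-residue.
Total quadratic residues among the 3: 1.

1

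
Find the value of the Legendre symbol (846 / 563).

Euler's criterion: (846/563) ≡ 283^281 (mod 563).
283^2 ≡ 143 (mod 563)
283^4 ≡ 181 (mod 563)
283^8 ≡ 107 (mod 563)
283^16 ≡ 189 (mod 563)
283^32 ≡ 252 (mod 563)
283^64 ≡ 448 (mod 563)
283^128 ≡ 276 (mod 563)
283^256 ≡ 171 (mod 563)
283^281 = 283^(256+16+8+1) ≡ 562 (mod 563).
Result is 562 ≡ −1, so (846/563) = −1.

-1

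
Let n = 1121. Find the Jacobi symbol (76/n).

Pull out 2^2: since 1121 ≡ 1 (mod 8), (2/1121) = +1, so (2/1121)^2 = +1.
Reciprocity: 19 ≡ 3 and 1121 ≡ 1 (mod 4), so (19/1121) = +(1121/19).
Reduce top mod 19: now compute (0/19).
Top reduces to 0: gcd > 1, so the symbol is 0.

0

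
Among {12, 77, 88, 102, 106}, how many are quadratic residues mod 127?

(12/127) = -1 → non-residue.
(77/127) = -1 → non-residue.
(88/127) = +1 → QR.
(102/127) = -1 → non-residue.
(106/127) = -1 → non-residue.
Total quadratic residues among the 5: 1.

1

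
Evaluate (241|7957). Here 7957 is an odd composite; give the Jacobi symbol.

1

Reciprocity: 241 ≡ 1 and 7957 ≡ 1 (mod 4), so (241/7957) = +(7957/241).
Reduce top mod 241: now compute (4/241).
Pull out 2^2: since 241 ≡ 1 (mod 8), (2/241) = +1, so (2/241)^2 = +1.
Reached (1/241) = 1. Collecting the sign flips along the way, the symbol is +1.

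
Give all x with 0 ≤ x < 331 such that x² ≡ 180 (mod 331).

Since 331 ≡ 3 (mod 4), a square root of 180 is 180^((331+1)/4) = 180^83 mod 331.
Repeated squaring: 180^2≡293, 180^4≡120, 180^8≡167, 180^16≡85, 180^32≡274, 180^64≡270 (mod 331).
180^83 = 180^(64+16+2+1) ≡ 74 (mod 331).
Check: 74² = 5476 ≡ 180 (mod 331). The two roots are 74 and 257.

74, 257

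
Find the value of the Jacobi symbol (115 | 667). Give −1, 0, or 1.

0

Reciprocity: 115 ≡ 3 and 667 ≡ 3 (mod 4), so (115/667) = −(667/115).
Reduce top mod 115: now compute (92/115).
Pull out 2^2: since 115 ≡ 3 (mod 8), (2/115) = -1, so (2/115)^2 = +1.
Reciprocity: 23 ≡ 3 and 115 ≡ 3 (mod 4), so (23/115) = −(115/23).
Reduce top mod 23: now compute (0/23).
Top reduces to 0: gcd > 1, so the symbol is 0.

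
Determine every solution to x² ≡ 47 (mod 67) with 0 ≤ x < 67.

28, 39

Since 67 ≡ 3 (mod 4), a square root of 47 is 47^((67+1)/4) = 47^17 mod 67.
Repeated squaring: 47^2≡65, 47^4≡4, 47^8≡16, 47^16≡55 (mod 67).
47^17 = 47^(16+1) ≡ 39 (mod 67).
Check: 39² = 1521 ≡ 47 (mod 67). The two roots are 28 and 39.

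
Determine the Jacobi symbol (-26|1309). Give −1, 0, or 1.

-1

First reduce: -26 ≡ 1283 (mod 1309).
Reciprocity: 1283 ≡ 3 and 1309 ≡ 1 (mod 4), so (1283/1309) = +(1309/1283).
Reduce top mod 1283: now compute (26/1283).
Pull out 2: since 1283 ≡ 3 (mod 8), (2/1283) = -1.
Reciprocity: 13 ≡ 1 and 1283 ≡ 3 (mod 4), so (13/1283) = +(1283/13).
Reduce top mod 13: now compute (9/13).
Reciprocity: 9 ≡ 1 and 13 ≡ 1 (mod 4), so (9/13) = +(13/9).
Reduce top mod 9: now compute (4/9).
Pull out 2^2: since 9 ≡ 1 (mod 8), (2/9) = +1, so (2/9)^2 = +1.
Reached (1/9) = 1. Collecting the sign flips along the way, the symbol is -1.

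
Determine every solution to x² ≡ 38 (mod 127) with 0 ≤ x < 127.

Since 127 ≡ 3 (mod 4), a square root of 38 is 38^((127+1)/4) = 38^32 mod 127.
Repeated squaring: 38^2≡47, 38^4≡50, 38^8≡87, 38^16≡76, 38^32≡61 (mod 127).
38^32 = 38^(32) ≡ 61 (mod 127).
Check: 61² = 3721 ≡ 38 (mod 127). The two roots are 61 and 66.

61, 66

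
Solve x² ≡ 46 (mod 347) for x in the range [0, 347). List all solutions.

Since 347 ≡ 3 (mod 4), a square root of 46 is 46^((347+1)/4) = 46^87 mod 347.
Repeated squaring: 46^2≡34, 46^4≡115, 46^8≡39, 46^16≡133, 46^32≡339, 46^64≡64 (mod 347).
46^87 = 46^(64+16+4+2+1) ≡ 156 (mod 347).
Check: 156² = 24336 ≡ 46 (mod 347). The two roots are 156 and 191.

156, 191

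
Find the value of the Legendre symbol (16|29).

1

Pull out 2^4: since 29 ≡ 5 (mod 8), (2/29) = -1, so (2/29)^4 = +1.
Reached (1/29) = 1. Collecting the sign flips along the way, the symbol is +1.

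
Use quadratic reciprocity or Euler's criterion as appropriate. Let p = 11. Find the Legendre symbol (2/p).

Pull out 2: since 11 ≡ 3 (mod 8), (2/11) = -1.
Reached (1/11) = 1. Collecting the sign flips along the way, the symbol is -1.

-1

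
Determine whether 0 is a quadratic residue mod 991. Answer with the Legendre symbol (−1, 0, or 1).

Top reduces to 0: gcd > 1, so the symbol is 0.

0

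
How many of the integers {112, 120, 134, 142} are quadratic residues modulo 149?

3

(112/149) = +1 → QR.
(120/149) = +1 → QR.
(134/149) = -1 → non-residue.
(142/149) = +1 → QR.
Total quadratic residues among the 4: 3.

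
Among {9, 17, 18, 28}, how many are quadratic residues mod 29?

(9/29) = +1 → QR.
(17/29) = -1 → non-residue.
(18/29) = -1 → non-residue.
(28/29) = +1 → QR.
Total quadratic residues among the 4: 2.

2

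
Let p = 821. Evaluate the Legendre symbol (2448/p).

-1

First reduce: 2448 ≡ 806 (mod 821).
Pull out 2: since 821 ≡ 5 (mod 8), (2/821) = -1.
Reciprocity: 403 ≡ 3 and 821 ≡ 1 (mod 4), so (403/821) = +(821/403).
Reduce top mod 403: now compute (15/403).
Reciprocity: 15 ≡ 3 and 403 ≡ 3 (mod 4), so (15/403) = −(403/15).
Reduce top mod 15: now compute (13/15).
Reciprocity: 13 ≡ 1 and 15 ≡ 3 (mod 4), so (13/15) = +(15/13).
Reduce top mod 13: now compute (2/13).
Pull out 2: since 13 ≡ 5 (mod 8), (2/13) = -1.
Reached (1/13) = 1. Collecting the sign flips along the way, the symbol is -1.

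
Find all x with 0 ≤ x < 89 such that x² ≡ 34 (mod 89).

37, 52

89 ≡ 1 (mod 4), so we find a root by search.
Trying successive values, 37² = 1369 ≡ 34 (mod 89). The other root is 89 − 37 = 52.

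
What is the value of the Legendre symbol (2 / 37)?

-1

Euler's criterion: (2/37) ≡ 2^18 (mod 37).
2^2 ≡ 4 (mod 37)
2^4 ≡ 16 (mod 37)
2^8 ≡ 34 (mod 37)
2^16 ≡ 9 (mod 37)
2^18 = 2^(16+2) ≡ 36 (mod 37).
Result is 36 ≡ −1, so (2/37) = −1.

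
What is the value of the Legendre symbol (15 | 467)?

-1

Reciprocity: 15 ≡ 3 and 467 ≡ 3 (mod 4), so (15/467) = −(467/15).
Reduce top mod 15: now compute (2/15).
Pull out 2: since 15 ≡ 7 (mod 8), (2/15) = +1.
Reached (1/15) = 1. Collecting the sign flips along the way, the symbol is -1.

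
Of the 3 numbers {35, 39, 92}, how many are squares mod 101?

(35/101) = -1 → non-residue.
(39/101) = -1 → non-residue.
(92/101) = +1 → QR.
Total quadratic residues among the 3: 1.

1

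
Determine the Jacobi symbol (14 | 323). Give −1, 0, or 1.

1

Pull out 2: since 323 ≡ 3 (mod 8), (2/323) = -1.
Reciprocity: 7 ≡ 3 and 323 ≡ 3 (mod 4), so (7/323) = −(323/7).
Reduce top mod 7: now compute (1/7).
Reached (1/7) = 1. Collecting the sign flips along the way, the symbol is +1.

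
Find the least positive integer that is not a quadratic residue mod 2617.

5

(2/2617) = +1, so 2 is a residue.
(3/2617) = +1, so 3 is a residue.
(4/2617) = +1, so 4 is a residue.
(5/2617) = −1, so 5 is the smallest positive non-residue mod 2617.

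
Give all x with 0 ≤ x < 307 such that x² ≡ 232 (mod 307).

Since 307 ≡ 3 (mod 4), a square root of 232 is 232^((307+1)/4) = 232^77 mod 307.
Repeated squaring: 232^2≡99, 232^4≡284, 232^8≡222, 232^16≡164, 232^32≡187, 232^64≡278 (mod 307).
232^77 = 232^(64+8+4+1) ≡ 175 (mod 307).
Check: 175² = 30625 ≡ 232 (mod 307). The two roots are 132 and 175.

132, 175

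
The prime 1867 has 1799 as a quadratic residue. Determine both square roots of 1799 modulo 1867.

Since 1867 ≡ 3 (mod 4), a square root of 1799 is 1799^((1867+1)/4) = 1799^467 mod 1867.
Repeated squaring: 1799^2≡890, 1799^4≡492, 1799^8≡1221, 1799^16≡975, 1799^32≡322, 1799^64≡999, 1799^128≡1023, 1799^256≡1009 (mod 1867).
1799^467 = 1799^(256+128+64+16+2+1) ≡ 970 (mod 1867).
Check: 970² = 940900 ≡ 1799 (mod 1867). The two roots are 897 and 970.

897, 970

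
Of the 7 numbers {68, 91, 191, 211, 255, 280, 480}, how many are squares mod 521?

2

(68/521) = -1 → non-residue.
(91/521) = -1 → non-residue.
(191/521) = -1 → non-residue.
(211/521) = +1 → QR.
(255/521) = +1 → QR.
(280/521) = -1 → non-residue.
(480/521) = -1 → non-residue.
Total quadratic residues among the 7: 2.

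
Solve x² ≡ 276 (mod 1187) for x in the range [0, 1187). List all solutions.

534, 653

Since 1187 ≡ 3 (mod 4), a square root of 276 is 276^((1187+1)/4) = 276^297 mod 1187.
Repeated squaring: 276^2≡208, 276^4≡532, 276^8≡518, 276^16≡62, 276^32≡283, 276^64≡560, 276^128≡232, 276^256≡409 (mod 1187).
276^297 = 276^(256+32+8+1) ≡ 534 (mod 1187).
Check: 534² = 285156 ≡ 276 (mod 1187). The two roots are 534 and 653.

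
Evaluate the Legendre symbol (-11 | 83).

First reduce: -11 ≡ 72 (mod 83).
Pull out 2^3: since 83 ≡ 3 (mod 8), (2/83) = -1, so (2/83)^3 = -1.
Reciprocity: 9 ≡ 1 and 83 ≡ 3 (mod 4), so (9/83) = +(83/9).
Reduce top mod 9: now compute (2/9).
Pull out 2: since 9 ≡ 1 (mod 8), (2/9) = +1.
Reached (1/9) = 1. Collecting the sign flips along the way, the symbol is -1.

-1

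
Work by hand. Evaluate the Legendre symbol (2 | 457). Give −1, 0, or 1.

Pull out 2: since 457 ≡ 1 (mod 8), (2/457) = +1.
Reached (1/457) = 1. Collecting the sign flips along the way, the symbol is +1.

1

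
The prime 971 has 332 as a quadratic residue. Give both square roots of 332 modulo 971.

90, 881

Since 971 ≡ 3 (mod 4), a square root of 332 is 332^((971+1)/4) = 332^243 mod 971.
Repeated squaring: 332^2≡501, 332^4≡483, 332^8≡249, 332^16≡828, 332^32≡58, 332^64≡451, 332^128≡462 (mod 971).
332^243 = 332^(128+64+32+16+2+1) ≡ 881 (mod 971).
Check: 881² = 776161 ≡ 332 (mod 971). The two roots are 90 and 881.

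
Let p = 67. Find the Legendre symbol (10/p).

Pull out 2: since 67 ≡ 3 (mod 8), (2/67) = -1.
Reciprocity: 5 ≡ 1 and 67 ≡ 3 (mod 4), so (5/67) = +(67/5).
Reduce top mod 5: now compute (2/5).
Pull out 2: since 5 ≡ 5 (mod 8), (2/5) = -1.
Reached (1/5) = 1. Collecting the sign flips along the way, the symbol is +1.

1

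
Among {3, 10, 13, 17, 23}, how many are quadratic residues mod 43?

4

(3/43) = -1 → non-residue.
(10/43) = +1 → QR.
(13/43) = +1 → QR.
(17/43) = +1 → QR.
(23/43) = +1 → QR.
Total quadratic residues among the 5: 4.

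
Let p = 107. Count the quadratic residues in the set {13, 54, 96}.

(13/107) = +1 → QR.
(54/107) = -1 → non-residue.
(96/107) = -1 → non-residue.
Total quadratic residues among the 3: 1.

1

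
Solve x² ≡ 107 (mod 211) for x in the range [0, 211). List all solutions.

Since 211 ≡ 3 (mod 4), a square root of 107 is 107^((211+1)/4) = 107^53 mod 211.
Repeated squaring: 107^2≡55, 107^4≡71, 107^8≡188, 107^16≡107, 107^32≡55 (mod 211).
107^53 = 107^(32+16+4+1) ≡ 188 (mod 211).
Check: 188² = 35344 ≡ 107 (mod 211). The two roots are 23 and 188.

23, 188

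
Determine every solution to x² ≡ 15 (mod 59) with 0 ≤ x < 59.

Since 59 ≡ 3 (mod 4), a square root of 15 is 15^((59+1)/4) = 15^15 mod 59.
Repeated squaring: 15^2≡48, 15^4≡3, 15^8≡9 (mod 59).
15^15 = 15^(8+4+2+1) ≡ 29 (mod 59).
Check: 29² = 841 ≡ 15 (mod 59). The two roots are 29 and 30.

29, 30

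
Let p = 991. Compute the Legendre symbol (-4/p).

-1

Euler's criterion: (-4/991) ≡ 987^495 (mod 991).
987^2 ≡ 16 (mod 991)
987^4 ≡ 256 (mod 991)
987^8 ≡ 130 (mod 991)
987^16 ≡ 53 (mod 991)
987^32 ≡ 827 (mod 991)
987^64 ≡ 139 (mod 991)
987^128 ≡ 492 (mod 991)
987^256 ≡ 260 (mod 991)
987^495 = 987^(256+128+64+32+8+4+2+1) ≡ 990 (mod 991).
Result is 990 ≡ −1, so (-4/991) = −1.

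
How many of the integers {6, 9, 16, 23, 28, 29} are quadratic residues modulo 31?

(6/31) = -1 → non-residue.
(9/31) = +1 → QR.
(16/31) = +1 → QR.
(23/31) = -1 → non-residue.
(28/31) = +1 → QR.
(29/31) = -1 → non-residue.
Total quadratic residues among the 6: 3.

3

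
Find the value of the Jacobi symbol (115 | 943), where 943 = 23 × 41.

0

Reciprocity: 115 ≡ 3 and 943 ≡ 3 (mod 4), so (115/943) = −(943/115).
Reduce top mod 115: now compute (23/115).
Reciprocity: 23 ≡ 3 and 115 ≡ 3 (mod 4), so (23/115) = −(115/23).
Reduce top mod 23: now compute (0/23).
Top reduces to 0: gcd > 1, so the symbol is 0.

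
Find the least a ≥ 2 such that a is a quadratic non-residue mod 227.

(2/227) = −1, so 2 is the smallest positive non-residue mod 227.

2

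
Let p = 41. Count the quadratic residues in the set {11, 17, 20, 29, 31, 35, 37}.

3

(11/41) = -1 → non-residue.
(17/41) = -1 → non-residue.
(20/41) = +1 → QR.
(29/41) = -1 → non-residue.
(31/41) = +1 → QR.
(35/41) = -1 → non-residue.
(37/41) = +1 → QR.
Total quadratic residues among the 7: 3.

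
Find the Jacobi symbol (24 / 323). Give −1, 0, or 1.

-1

Pull out 2^3: since 323 ≡ 3 (mod 8), (2/323) = -1, so (2/323)^3 = -1.
Reciprocity: 3 ≡ 3 and 323 ≡ 3 (mod 4), so (3/323) = −(323/3).
Reduce top mod 3: now compute (2/3).
Pull out 2: since 3 ≡ 3 (mod 8), (2/3) = -1.
Reached (1/3) = 1. Collecting the sign flips along the way, the symbol is -1.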